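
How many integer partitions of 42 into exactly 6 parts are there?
p(42, 6 parts) = 2432

Partitions of n into exactly k parts are in bijection with partitions of n − k into at most k parts (subtract 1 from each part). So p(42, exactly 6) = p(36, parts ≤ 6). Computing via the recurrence p(m, j) = p(m, j−1) + p(m−j, j) gives 2432.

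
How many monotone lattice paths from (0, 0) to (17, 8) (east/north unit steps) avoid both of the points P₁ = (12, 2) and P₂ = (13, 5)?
Number of paths = 752393

Inclusion–exclusion. Total paths: C(25, 17) = 1081575. Through P₁: C(14, 12)·C(11, 5) = 42042. Through P₂: C(18, 13)·C(7, 4) = 299880. Since P₁ is strictly southwest of P₂, a monotone path through both must visit P₁ then P₂; paths through both = C(14, 12)·C(4, 1)·C(7, 4) = 12740. Avoid both = 1081575 − 42042 − 299880 + 12740 = 752393.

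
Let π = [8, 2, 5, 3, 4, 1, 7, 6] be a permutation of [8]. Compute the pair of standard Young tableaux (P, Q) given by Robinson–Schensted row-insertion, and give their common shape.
P = [1, 3, 4, 6] / [2, 7] / [5] / [8];  Q = [1, 3, 5, 7] / [2, 8] / [4] / [6];  common shape = (4, 2, 1, 1)

Row-insert the values π_1, π_2, … into P one at a time, bumping the leftmost entry strictly greater than the inserted value down to the next row. The recording tableau Q records, in position (i, j), the step at which that cell was added to P.
  Insert 8 (step 1): P = [8];  Q = [1]
  Insert 2 (step 2): P = [2] / [8];  Q = [1] / [2]
  Insert 5 (step 3): P = [2, 5] / [8];  Q = [1, 3] / [2]
  Insert 3 (step 4): P = [2, 3] / [5] / [8];  Q = [1, 3] / [2] / [4]
  Insert 4 (step 5): P = [2, 3, 4] / [5] / [8];  Q = [1, 3, 5] / [2] / [4]
  Insert 1 (step 6): P = [1, 3, 4] / [2] / [5] / [8];  Q = [1, 3, 5] / [2] / [4] / [6]
  Insert 7 (step 7): P = [1, 3, 4, 7] / [2] / [5] / [8];  Q = [1, 3, 5, 7] / [2] / [4] / [6]
  Insert 6 (step 8): P = [1, 3, 4, 6] / [2, 7] / [5] / [8];  Q = [1, 3, 5, 7] / [2, 8] / [4] / [6]
Final shape: (4, 2, 1, 1).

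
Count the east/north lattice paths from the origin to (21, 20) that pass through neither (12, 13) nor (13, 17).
Number of paths = 194167377470

Inclusion–exclusion. Total paths: C(41, 21) = 269128937220. Through P₁: C(25, 12)·C(16, 9) = 59491432000. Through P₂: C(30, 13)·C(11, 8) = 19760375250. Since P₁ is strictly southwest of P₂, a monotone path through both must visit P₁ then P₂; paths through both = C(25, 12)·C(5, 1)·C(11, 8) = 4290247500. Avoid both = 269128937220 − 59491432000 − 19760375250 + 4290247500 = 194167377470.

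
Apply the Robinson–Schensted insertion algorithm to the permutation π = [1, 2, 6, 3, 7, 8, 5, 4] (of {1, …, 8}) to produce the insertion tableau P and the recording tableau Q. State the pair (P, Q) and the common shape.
P = [1, 2, 3, 4, 8] / [5, 7] / [6];  Q = [1, 2, 3, 5, 6] / [4, 7] / [8];  common shape = (5, 2, 1)

Row-insert the values π_1, π_2, … into P one at a time, bumping the leftmost entry strictly greater than the inserted value down to the next row. The recording tableau Q records, in position (i, j), the step at which that cell was added to P.
  Insert 1 (step 1): P = [1];  Q = [1]
  Insert 2 (step 2): P = [1, 2];  Q = [1, 2]
  Insert 6 (step 3): P = [1, 2, 6];  Q = [1, 2, 3]
  Insert 3 (step 4): P = [1, 2, 3] / [6];  Q = [1, 2, 3] / [4]
  Insert 7 (step 5): P = [1, 2, 3, 7] / [6];  Q = [1, 2, 3, 5] / [4]
  Insert 8 (step 6): P = [1, 2, 3, 7, 8] / [6];  Q = [1, 2, 3, 5, 6] / [4]
  Insert 5 (step 7): P = [1, 2, 3, 5, 8] / [6, 7];  Q = [1, 2, 3, 5, 6] / [4, 7]
  Insert 4 (step 8): P = [1, 2, 3, 4, 8] / [5, 7] / [6];  Q = [1, 2, 3, 5, 6] / [4, 7] / [8]
Final shape: (5, 2, 1).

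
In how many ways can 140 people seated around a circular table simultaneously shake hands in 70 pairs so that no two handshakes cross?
C_70 = 1321422108420282270489942177190229544600

These noncrossing handshakes are counted by the Catalan number C_n = (1/(n + 1)) · C(2n, n). For n = 70: C_70 = (1/71) · C(140, 70) = 93820969697840041204785894580506297666600/71 = 1321422108420282270489942177190229544600.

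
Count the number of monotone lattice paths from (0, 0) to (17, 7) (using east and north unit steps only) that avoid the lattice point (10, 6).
Number of paths = 282040

Total paths from (0, 0) to (17, 7): C(24, 17) = 346104. Paths through (10, 6): (paths (0, 0) → (10, 6)) × (paths (10, 6) → (17, 7)) = C(16, 10) · C(8, 7) = 8008 · 8 = 64064. Avoidance count = 346104 − 64064 = 282040.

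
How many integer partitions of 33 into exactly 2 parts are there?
p(33, 2 parts) = 16

Partitions of n into exactly k parts are in bijection with partitions of n − k into at most k parts (subtract 1 from each part). So p(33, exactly 2) = p(31, parts ≤ 2). Computing via the recurrence p(m, j) = p(m, j−1) + p(m−j, j) gives 16.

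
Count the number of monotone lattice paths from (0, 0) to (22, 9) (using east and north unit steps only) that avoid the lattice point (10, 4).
Number of paths = 13965887

Total paths from (0, 0) to (22, 9): C(31, 22) = 20160075. Paths through (10, 4): (paths (0, 0) → (10, 4)) × (paths (10, 4) → (22, 9)) = C(14, 10) · C(17, 12) = 1001 · 6188 = 6194188. Avoidance count = 20160075 − 6194188 = 13965887.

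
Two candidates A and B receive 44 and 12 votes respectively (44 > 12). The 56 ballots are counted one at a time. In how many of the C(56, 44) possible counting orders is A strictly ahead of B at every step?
Strict-lead orderings = 319076175600

Total orderings of the 56 votes with 44 for A: C(56, 44) = 558383307300. By the Bertrand ballot formula (Cycle Lemma / reflection principle), the number of orderings in which A is strictly ahead of B throughout is (p − q)/(p + q) · C(p + q, p) = (44 − 12)/(44 + 12) · 558383307300 = 319076175600.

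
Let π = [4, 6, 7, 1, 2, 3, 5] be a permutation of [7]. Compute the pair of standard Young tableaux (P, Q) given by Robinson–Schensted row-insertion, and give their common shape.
P = [1, 2, 3, 5] / [4, 6, 7];  Q = [1, 2, 3, 7] / [4, 5, 6];  common shape = (4, 3)

Row-insert the values π_1, π_2, … into P one at a time, bumping the leftmost entry strictly greater than the inserted value down to the next row. The recording tableau Q records, in position (i, j), the step at which that cell was added to P.
  Insert 4 (step 1): P = [4];  Q = [1]
  Insert 6 (step 2): P = [4, 6];  Q = [1, 2]
  Insert 7 (step 3): P = [4, 6, 7];  Q = [1, 2, 3]
  Insert 1 (step 4): P = [1, 6, 7] / [4];  Q = [1, 2, 3] / [4]
  Insert 2 (step 5): P = [1, 2, 7] / [4, 6];  Q = [1, 2, 3] / [4, 5]
  Insert 3 (step 6): P = [1, 2, 3] / [4, 6, 7];  Q = [1, 2, 3] / [4, 5, 6]
  Insert 5 (step 7): P = [1, 2, 3, 5] / [4, 6, 7];  Q = [1, 2, 3, 7] / [4, 5, 6]
Final shape: (4, 3).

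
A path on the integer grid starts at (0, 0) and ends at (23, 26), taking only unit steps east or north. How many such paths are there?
Number of paths = 58343356817424

A monotone lattice path from (0, 0) to (23, 26) consists of 23 east steps and 26 north steps in some order, so it is determined by which 23 of the 49 steps are east. The count is C(49, 23) = 58343356817424.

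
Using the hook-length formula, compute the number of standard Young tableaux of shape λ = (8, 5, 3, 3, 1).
# SYT of shape (8, 5, 3, 3, 1) = 108636528

Hook-length formula: f^λ = n! / Π hook(c), product over all cells c of the Young diagram. For λ = (8, 5, 3, 3, 1), n = 20 boxes. Hook lengths by row (left-to-right, top-to-bottom): [12, 10, 9, 6, 5, 3, 2, 1]; [8, 6, 5, 2, 1]; [5, 3, 2]; [4, 2, 1]; [1]. Product of hooks = 22394880000. So f^λ = 20! / 22394880000 = 2432902008176640000 / 22394880000 = 108636528.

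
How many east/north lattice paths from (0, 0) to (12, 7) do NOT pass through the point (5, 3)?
Number of paths = 31908

Total paths from (0, 0) to (12, 7): C(19, 12) = 50388. Paths through (5, 3): (paths (0, 0) → (5, 3)) × (paths (5, 3) → (12, 7)) = C(8, 5) · C(11, 7) = 56 · 330 = 18480. Avoidance count = 50388 − 18480 = 31908.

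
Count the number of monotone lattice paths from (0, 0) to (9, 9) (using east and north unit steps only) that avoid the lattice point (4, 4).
Number of paths = 30980

Total paths from (0, 0) to (9, 9): C(18, 9) = 48620. Paths through (4, 4): (paths (0, 0) → (4, 4)) × (paths (4, 4) → (9, 9)) = C(8, 4) · C(10, 5) = 70 · 252 = 17640. Avoidance count = 48620 − 17640 = 30980.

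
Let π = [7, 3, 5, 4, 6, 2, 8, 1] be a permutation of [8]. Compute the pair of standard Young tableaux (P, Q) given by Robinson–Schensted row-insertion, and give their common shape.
P = [1, 4, 6, 8] / [2] / [3] / [5] / [7];  Q = [1, 3, 5, 7] / [2] / [4] / [6] / [8];  common shape = (4, 1, 1, 1, 1)

Row-insert the values π_1, π_2, … into P one at a time, bumping the leftmost entry strictly greater than the inserted value down to the next row. The recording tableau Q records, in position (i, j), the step at which that cell was added to P.
  Insert 7 (step 1): P = [7];  Q = [1]
  Insert 3 (step 2): P = [3] / [7];  Q = [1] / [2]
  Insert 5 (step 3): P = [3, 5] / [7];  Q = [1, 3] / [2]
  Insert 4 (step 4): P = [3, 4] / [5] / [7];  Q = [1, 3] / [2] / [4]
  Insert 6 (step 5): P = [3, 4, 6] / [5] / [7];  Q = [1, 3, 5] / [2] / [4]
  Insert 2 (step 6): P = [2, 4, 6] / [3] / [5] / [7];  Q = [1, 3, 5] / [2] / [4] / [6]
  Insert 8 (step 7): P = [2, 4, 6, 8] / [3] / [5] / [7];  Q = [1, 3, 5, 7] / [2] / [4] / [6]
  Insert 1 (step 8): P = [1, 4, 6, 8] / [2] / [3] / [5] / [7];  Q = [1, 3, 5, 7] / [2] / [4] / [6] / [8]
Final shape: (4, 1, 1, 1, 1).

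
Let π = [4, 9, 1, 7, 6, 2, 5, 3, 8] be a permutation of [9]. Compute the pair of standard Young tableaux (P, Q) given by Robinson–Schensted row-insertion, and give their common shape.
P = [1, 2, 3, 8] / [4, 5] / [6] / [7] / [9];  Q = [1, 2, 7, 9] / [3, 4] / [5] / [6] / [8];  common shape = (4, 2, 1, 1, 1)

Row-insert the values π_1, π_2, … into P one at a time, bumping the leftmost entry strictly greater than the inserted value down to the next row. The recording tableau Q records, in position (i, j), the step at which that cell was added to P.
  Insert 4 (step 1): P = [4];  Q = [1]
  Insert 9 (step 2): P = [4, 9];  Q = [1, 2]
  Insert 1 (step 3): P = [1, 9] / [4];  Q = [1, 2] / [3]
  Insert 7 (step 4): P = [1, 7] / [4, 9];  Q = [1, 2] / [3, 4]
  Insert 6 (step 5): P = [1, 6] / [4, 7] / [9];  Q = [1, 2] / [3, 4] / [5]
  Insert 2 (step 6): P = [1, 2] / [4, 6] / [7] / [9];  Q = [1, 2] / [3, 4] / [5] / [6]
  Insert 5 (step 7): P = [1, 2, 5] / [4, 6] / [7] / [9];  Q = [1, 2, 7] / [3, 4] / [5] / [6]
  Insert 3 (step 8): P = [1, 2, 3] / [4, 5] / [6] / [7] / [9];  Q = [1, 2, 7] / [3, 4] / [5] / [6] / [8]
  Insert 8 (step 9): P = [1, 2, 3, 8] / [4, 5] / [6] / [7] / [9];  Q = [1, 2, 7, 9] / [3, 4] / [5] / [6] / [8]
Final shape: (4, 2, 1, 1, 1).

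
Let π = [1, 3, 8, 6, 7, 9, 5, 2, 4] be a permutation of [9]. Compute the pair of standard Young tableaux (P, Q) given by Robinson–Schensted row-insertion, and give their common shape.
P = [1, 2, 4, 7, 9] / [3, 5] / [6] / [8];  Q = [1, 2, 3, 5, 6] / [4, 9] / [7] / [8];  common shape = (5, 2, 1, 1)

Row-insert the values π_1, π_2, … into P one at a time, bumping the leftmost entry strictly greater than the inserted value down to the next row. The recording tableau Q records, in position (i, j), the step at which that cell was added to P.
  Insert 1 (step 1): P = [1];  Q = [1]
  Insert 3 (step 2): P = [1, 3];  Q = [1, 2]
  Insert 8 (step 3): P = [1, 3, 8];  Q = [1, 2, 3]
  Insert 6 (step 4): P = [1, 3, 6] / [8];  Q = [1, 2, 3] / [4]
  Insert 7 (step 5): P = [1, 3, 6, 7] / [8];  Q = [1, 2, 3, 5] / [4]
  Insert 9 (step 6): P = [1, 3, 6, 7, 9] / [8];  Q = [1, 2, 3, 5, 6] / [4]
  Insert 5 (step 7): P = [1, 3, 5, 7, 9] / [6] / [8];  Q = [1, 2, 3, 5, 6] / [4] / [7]
  Insert 2 (step 8): P = [1, 2, 5, 7, 9] / [3] / [6] / [8];  Q = [1, 2, 3, 5, 6] / [4] / [7] / [8]
  Insert 4 (step 9): P = [1, 2, 4, 7, 9] / [3, 5] / [6] / [8];  Q = [1, 2, 3, 5, 6] / [4, 9] / [7] / [8]
Final shape: (5, 2, 1, 1).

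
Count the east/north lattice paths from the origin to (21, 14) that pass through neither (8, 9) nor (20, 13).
Number of paths = 1053826840

Inclusion–exclusion. Total paths: C(35, 21) = 2319959400. Through P₁: C(17, 8)·C(18, 13) = 208288080. Through P₂: C(33, 20)·C(2, 1) = 1146332880. Since P₁ is strictly southwest of P₂, a monotone path through both must visit P₁ then P₂; paths through both = C(17, 8)·C(16, 12)·C(2, 1) = 88488400. Avoid both = 2319959400 − 208288080 − 1146332880 + 88488400 = 1053826840.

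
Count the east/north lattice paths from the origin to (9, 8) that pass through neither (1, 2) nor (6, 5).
Number of paths = 9421

Inclusion–exclusion. Total paths: C(17, 9) = 24310. Through P₁: C(3, 1)·C(14, 8) = 9009. Through P₂: C(11, 6)·C(6, 3) = 9240. Since P₁ is strictly southwest of P₂, a monotone path through both must visit P₁ then P₂; paths through both = C(3, 1)·C(8, 5)·C(6, 3) = 3360. Avoid both = 24310 − 9009 − 9240 + 3360 = 9421.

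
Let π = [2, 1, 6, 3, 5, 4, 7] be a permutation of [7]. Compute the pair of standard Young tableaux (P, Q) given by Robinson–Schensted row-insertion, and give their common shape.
P = [1, 3, 4, 7] / [2, 5] / [6];  Q = [1, 3, 5, 7] / [2, 4] / [6];  common shape = (4, 2, 1)

Row-insert the values π_1, π_2, … into P one at a time, bumping the leftmost entry strictly greater than the inserted value down to the next row. The recording tableau Q records, in position (i, j), the step at which that cell was added to P.
  Insert 2 (step 1): P = [2];  Q = [1]
  Insert 1 (step 2): P = [1] / [2];  Q = [1] / [2]
  Insert 6 (step 3): P = [1, 6] / [2];  Q = [1, 3] / [2]
  Insert 3 (step 4): P = [1, 3] / [2, 6];  Q = [1, 3] / [2, 4]
  Insert 5 (step 5): P = [1, 3, 5] / [2, 6];  Q = [1, 3, 5] / [2, 4]
  Insert 4 (step 6): P = [1, 3, 4] / [2, 5] / [6];  Q = [1, 3, 5] / [2, 4] / [6]
  Insert 7 (step 7): P = [1, 3, 4, 7] / [2, 5] / [6];  Q = [1, 3, 5, 7] / [2, 4] / [6]
Final shape: (4, 2, 1).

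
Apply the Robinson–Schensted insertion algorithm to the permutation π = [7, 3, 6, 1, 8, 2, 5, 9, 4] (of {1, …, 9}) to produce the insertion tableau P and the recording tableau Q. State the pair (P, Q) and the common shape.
P = [1, 2, 4, 9] / [3, 5, 8] / [6] / [7];  Q = [1, 3, 5, 8] / [2, 6, 7] / [4] / [9];  common shape = (4, 3, 1, 1)

Row-insert the values π_1, π_2, … into P one at a time, bumping the leftmost entry strictly greater than the inserted value down to the next row. The recording tableau Q records, in position (i, j), the step at which that cell was added to P.
  Insert 7 (step 1): P = [7];  Q = [1]
  Insert 3 (step 2): P = [3] / [7];  Q = [1] / [2]
  Insert 6 (step 3): P = [3, 6] / [7];  Q = [1, 3] / [2]
  Insert 1 (step 4): P = [1, 6] / [3] / [7];  Q = [1, 3] / [2] / [4]
  Insert 8 (step 5): P = [1, 6, 8] / [3] / [7];  Q = [1, 3, 5] / [2] / [4]
  Insert 2 (step 6): P = [1, 2, 8] / [3, 6] / [7];  Q = [1, 3, 5] / [2, 6] / [4]
  Insert 5 (step 7): P = [1, 2, 5] / [3, 6, 8] / [7];  Q = [1, 3, 5] / [2, 6, 7] / [4]
  Insert 9 (step 8): P = [1, 2, 5, 9] / [3, 6, 8] / [7];  Q = [1, 3, 5, 8] / [2, 6, 7] / [4]
  Insert 4 (step 9): P = [1, 2, 4, 9] / [3, 5, 8] / [6] / [7];  Q = [1, 3, 5, 8] / [2, 6, 7] / [4] / [9]
Final shape: (4, 3, 1, 1).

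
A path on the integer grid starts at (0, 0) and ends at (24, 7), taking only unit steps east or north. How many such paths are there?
Number of paths = 2629575

A monotone lattice path from (0, 0) to (24, 7) consists of 24 east steps and 7 north steps in some order, so it is determined by which 24 of the 31 steps are east. The count is C(31, 24) = 2629575.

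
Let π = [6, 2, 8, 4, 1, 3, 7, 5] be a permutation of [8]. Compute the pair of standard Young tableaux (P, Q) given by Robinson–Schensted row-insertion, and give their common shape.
P = [1, 3, 5] / [2, 4, 7] / [6, 8];  Q = [1, 3, 7] / [2, 4, 8] / [5, 6];  common shape = (3, 3, 2)

Row-insert the values π_1, π_2, … into P one at a time, bumping the leftmost entry strictly greater than the inserted value down to the next row. The recording tableau Q records, in position (i, j), the step at which that cell was added to P.
  Insert 6 (step 1): P = [6];  Q = [1]
  Insert 2 (step 2): P = [2] / [6];  Q = [1] / [2]
  Insert 8 (step 3): P = [2, 8] / [6];  Q = [1, 3] / [2]
  Insert 4 (step 4): P = [2, 4] / [6, 8];  Q = [1, 3] / [2, 4]
  Insert 1 (step 5): P = [1, 4] / [2, 8] / [6];  Q = [1, 3] / [2, 4] / [5]
  Insert 3 (step 6): P = [1, 3] / [2, 4] / [6, 8];  Q = [1, 3] / [2, 4] / [5, 6]
  Insert 7 (step 7): P = [1, 3, 7] / [2, 4] / [6, 8];  Q = [1, 3, 7] / [2, 4] / [5, 6]
  Insert 5 (step 8): P = [1, 3, 5] / [2, 4, 7] / [6, 8];  Q = [1, 3, 7] / [2, 4, 8] / [5, 6]
Final shape: (3, 3, 2).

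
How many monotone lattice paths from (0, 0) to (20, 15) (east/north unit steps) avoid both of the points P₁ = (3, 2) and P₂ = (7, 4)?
Number of paths = 1601038740

Inclusion–exclusion. Total paths: C(35, 20) = 3247943160. Through P₁: C(5, 3)·C(30, 17) = 1197598500. Through P₂: C(11, 7)·C(24, 13) = 823727520. Since P₁ is strictly southwest of P₂, a monotone path through both must visit P₁ then P₂; paths through both = C(5, 3)·C(6, 4)·C(24, 13) = 374421600. Avoid both = 3247943160 − 1197598500 − 823727520 + 374421600 = 1601038740.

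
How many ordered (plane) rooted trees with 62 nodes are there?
C_61 = 6182127958584855650487080847216336

These ordered rooted trees are counted by the Catalan number C_n = (1/(n + 1)) · C(2n, n). For n = 61: C_61 = (1/62) · C(122, 61) = 383291933432261050330199012527412832/62 = 6182127958584855650487080847216336.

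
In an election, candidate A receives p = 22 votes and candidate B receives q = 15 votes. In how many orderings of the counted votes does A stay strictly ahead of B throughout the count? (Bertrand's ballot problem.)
Strict-lead orderings = 1771605360

Total orderings of the 37 votes with 22 for A: C(37, 22) = 9364199760. By the Bertrand ballot formula (Cycle Lemma / reflection principle), the number of orderings in which A is strictly ahead of B throughout is (p − q)/(p + q) · C(p + q, p) = (22 − 15)/(22 + 15) · 9364199760 = 1771605360.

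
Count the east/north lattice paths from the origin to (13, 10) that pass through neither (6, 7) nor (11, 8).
Number of paths = 546430

Inclusion–exclusion. Total paths: C(23, 13) = 1144066. Through P₁: C(13, 6)·C(10, 7) = 205920. Through P₂: C(19, 11)·C(4, 2) = 453492. Since P₁ is strictly southwest of P₂, a monotone path through both must visit P₁ then P₂; paths through both = C(13, 6)·C(6, 5)·C(4, 2) = 61776. Avoid both = 1144066 − 205920 − 453492 + 61776 = 546430.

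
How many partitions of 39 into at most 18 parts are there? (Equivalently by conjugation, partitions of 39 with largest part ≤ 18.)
p(39, parts ≤ 18) = 28472

Use the recurrence p(n, m) = p(n, m−1) + p(n−m, m): either the largest part is < m (count p(n, m−1)) or the largest part is exactly m (remove one copy of m, count p(n−m, m)). With p(0, ·) = 1 this gives p(39, parts ≤ 18) = 28472. (By conjugating Young diagrams, this also counts partitions of 39 into at most 18 parts.)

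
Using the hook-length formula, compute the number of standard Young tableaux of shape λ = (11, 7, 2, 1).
# SYT of shape (11, 7, 2, 1) = 18475600

Hook-length formula: f^λ = n! / Π hook(c), product over all cells c of the Young diagram. For λ = (11, 7, 2, 1), n = 21 boxes. Hook lengths by row (left-to-right, top-to-bottom): [14, 12, 10, 9, 8, 7, 6, 4, 3, 2, 1]; [9, 7, 5, 4, 3, 2, 1]; [3, 1]; [1]. Product of hooks = 2765319782400. So f^λ = 21! / 2765319782400 = 51090942171709440000 / 2765319782400 = 18475600.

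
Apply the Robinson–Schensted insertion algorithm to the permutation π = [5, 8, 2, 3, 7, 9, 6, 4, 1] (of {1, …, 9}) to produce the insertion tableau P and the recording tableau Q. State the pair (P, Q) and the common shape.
P = [1, 3, 4, 9] / [2, 6] / [5] / [7] / [8];  Q = [1, 2, 5, 6] / [3, 4] / [7] / [8] / [9];  common shape = (4, 2, 1, 1, 1)

Row-insert the values π_1, π_2, … into P one at a time, bumping the leftmost entry strictly greater than the inserted value down to the next row. The recording tableau Q records, in position (i, j), the step at which that cell was added to P.
  Insert 5 (step 1): P = [5];  Q = [1]
  Insert 8 (step 2): P = [5, 8];  Q = [1, 2]
  Insert 2 (step 3): P = [2, 8] / [5];  Q = [1, 2] / [3]
  Insert 3 (step 4): P = [2, 3] / [5, 8];  Q = [1, 2] / [3, 4]
  Insert 7 (step 5): P = [2, 3, 7] / [5, 8];  Q = [1, 2, 5] / [3, 4]
  Insert 9 (step 6): P = [2, 3, 7, 9] / [5, 8];  Q = [1, 2, 5, 6] / [3, 4]
  Insert 6 (step 7): P = [2, 3, 6, 9] / [5, 7] / [8];  Q = [1, 2, 5, 6] / [3, 4] / [7]
  Insert 4 (step 8): P = [2, 3, 4, 9] / [5, 6] / [7] / [8];  Q = [1, 2, 5, 6] / [3, 4] / [7] / [8]
  Insert 1 (step 9): P = [1, 3, 4, 9] / [2, 6] / [5] / [7] / [8];  Q = [1, 2, 5, 6] / [3, 4] / [7] / [8] / [9]
Final shape: (4, 2, 1, 1, 1).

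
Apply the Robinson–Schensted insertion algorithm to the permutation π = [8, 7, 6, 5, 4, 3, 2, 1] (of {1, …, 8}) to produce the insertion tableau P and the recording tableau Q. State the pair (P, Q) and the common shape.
P = [1] / [2] / [3] / [4] / [5] / [6] / [7] / [8];  Q = [1] / [2] / [3] / [4] / [5] / [6] / [7] / [8];  common shape = (1, 1, 1, 1, 1, 1, 1, 1)

Row-insert the values π_1, π_2, … into P one at a time, bumping the leftmost entry strictly greater than the inserted value down to the next row. The recording tableau Q records, in position (i, j), the step at which that cell was added to P.
  Insert 8 (step 1): P = [8];  Q = [1]
  Insert 7 (step 2): P = [7] / [8];  Q = [1] / [2]
  Insert 6 (step 3): P = [6] / [7] / [8];  Q = [1] / [2] / [3]
  Insert 5 (step 4): P = [5] / [6] / [7] / [8];  Q = [1] / [2] / [3] / [4]
  Insert 4 (step 5): P = [4] / [5] / [6] / [7] / [8];  Q = [1] / [2] / [3] / [4] / [5]
  Insert 3 (step 6): P = [3] / [4] / [5] / [6] / [7] / [8];  Q = [1] / [2] / [3] / [4] / [5] / [6]
  Insert 2 (step 7): P = [2] / [3] / [4] / [5] / [6] / [7] / [8];  Q = [1] / [2] / [3] / [4] / [5] / [6] / [7]
  Insert 1 (step 8): P = [1] / [2] / [3] / [4] / [5] / [6] / [7] / [8];  Q = [1] / [2] / [3] / [4] / [5] / [6] / [7] / [8]
Final shape: (1, 1, 1, 1, 1, 1, 1, 1).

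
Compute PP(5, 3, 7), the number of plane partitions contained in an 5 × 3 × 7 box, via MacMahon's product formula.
PP(5, 3, 7) = 16195608

Evaluate the triple product over i = 1..5, j = 1..3, k = 1..7. The factors are (2/1) · (3/2) · (4/3) · (5/4) · (6/5) · (7/6) · (8/7) · (3/2) · … (105 factors total). The numerators and denominators telescope so the product is an integer; carrying out the multiplication exactly gives PP(5, 3, 7) = 16195608.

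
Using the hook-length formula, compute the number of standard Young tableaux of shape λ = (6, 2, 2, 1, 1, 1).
# SYT of shape (6, 2, 2, 1, 1, 1) = 9360

Hook-length formula: f^λ = n! / Π hook(c), product over all cells c of the Young diagram. For λ = (6, 2, 2, 1, 1, 1), n = 13 boxes. Hook lengths by row (left-to-right, top-to-bottom): [11, 7, 4, 3, 2, 1]; [6, 2]; [5, 1]; [3]; [2]; [1]. Product of hooks = 665280. So f^λ = 13! / 665280 = 6227020800 / 665280 = 9360.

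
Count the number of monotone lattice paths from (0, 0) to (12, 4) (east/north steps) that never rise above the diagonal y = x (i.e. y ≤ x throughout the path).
Number of paths = 1260

By the reflection principle (André's argument), the number of monotone paths to (12, 4) with n ≤ m that never go above y = x is C(16, 12) − C(16, 13) = 1820 − 560 = 1260.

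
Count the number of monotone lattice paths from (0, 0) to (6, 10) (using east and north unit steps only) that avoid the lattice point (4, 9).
Number of paths = 5863

Total paths from (0, 0) to (6, 10): C(16, 6) = 8008. Paths through (4, 9): (paths (0, 0) → (4, 9)) × (paths (4, 9) → (6, 10)) = C(13, 4) · C(3, 2) = 715 · 3 = 2145. Avoidance count = 8008 − 2145 = 5863.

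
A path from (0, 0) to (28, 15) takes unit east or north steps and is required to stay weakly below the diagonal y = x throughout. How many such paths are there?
Number of paths = 73153696336

By the reflection principle (André's argument), the number of monotone paths to (28, 15) with n ≤ m that never go above y = x is C(43, 28) − C(43, 29) = 151532656696 − 78378960360 = 73153696336.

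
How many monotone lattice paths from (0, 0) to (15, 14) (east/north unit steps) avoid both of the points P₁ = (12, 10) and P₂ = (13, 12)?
Number of paths = 35363978

Inclusion–exclusion. Total paths: C(29, 15) = 77558760. Through P₁: C(22, 12)·C(7, 3) = 22632610. Through P₂: C(25, 13)·C(4, 2) = 31201800. Since P₁ is strictly southwest of P₂, a monotone path through both must visit P₁ then P₂; paths through both = C(22, 12)·C(3, 1)·C(4, 2) = 11639628. Avoid both = 77558760 − 22632610 − 31201800 + 11639628 = 35363978.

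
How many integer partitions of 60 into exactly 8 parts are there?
p(60, 8 parts) = 37638

Partitions of n into exactly k parts are in bijection with partitions of n − k into at most k parts (subtract 1 from each part). So p(60, exactly 8) = p(52, parts ≤ 8). Computing via the recurrence p(m, j) = p(m, j−1) + p(m−j, j) gives 37638.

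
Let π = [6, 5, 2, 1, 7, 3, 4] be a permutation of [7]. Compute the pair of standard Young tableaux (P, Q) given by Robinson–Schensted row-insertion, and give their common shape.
P = [1, 3, 4] / [2, 7] / [5] / [6];  Q = [1, 5, 7] / [2, 6] / [3] / [4];  common shape = (3, 2, 1, 1)

Row-insert the values π_1, π_2, … into P one at a time, bumping the leftmost entry strictly greater than the inserted value down to the next row. The recording tableau Q records, in position (i, j), the step at which that cell was added to P.
  Insert 6 (step 1): P = [6];  Q = [1]
  Insert 5 (step 2): P = [5] / [6];  Q = [1] / [2]
  Insert 2 (step 3): P = [2] / [5] / [6];  Q = [1] / [2] / [3]
  Insert 1 (step 4): P = [1] / [2] / [5] / [6];  Q = [1] / [2] / [3] / [4]
  Insert 7 (step 5): P = [1, 7] / [2] / [5] / [6];  Q = [1, 5] / [2] / [3] / [4]
  Insert 3 (step 6): P = [1, 3] / [2, 7] / [5] / [6];  Q = [1, 5] / [2, 6] / [3] / [4]
  Insert 4 (step 7): P = [1, 3, 4] / [2, 7] / [5] / [6];  Q = [1, 5, 7] / [2, 6] / [3] / [4]
Final shape: (3, 2, 1, 1).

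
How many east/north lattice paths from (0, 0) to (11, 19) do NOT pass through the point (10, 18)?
Number of paths = 28381080

Total paths from (0, 0) to (11, 19): C(30, 11) = 54627300. Paths through (10, 18): (paths (0, 0) → (10, 18)) × (paths (10, 18) → (11, 19)) = C(28, 10) · C(2, 1) = 13123110 · 2 = 26246220. Avoidance count = 54627300 − 26246220 = 28381080.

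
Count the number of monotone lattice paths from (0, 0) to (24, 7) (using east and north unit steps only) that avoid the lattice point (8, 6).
Number of paths = 2578524

Total paths from (0, 0) to (24, 7): C(31, 24) = 2629575. Paths through (8, 6): (paths (0, 0) → (8, 6)) × (paths (8, 6) → (24, 7)) = C(14, 8) · C(17, 16) = 3003 · 17 = 51051. Avoidance count = 2629575 − 51051 = 2578524.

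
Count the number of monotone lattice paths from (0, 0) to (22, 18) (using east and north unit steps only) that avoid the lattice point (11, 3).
Number of paths = 110567939560

Total paths from (0, 0) to (22, 18): C(40, 22) = 113380261800. Paths through (11, 3): (paths (0, 0) → (11, 3)) × (paths (11, 3) → (22, 18)) = C(14, 11) · C(26, 11) = 364 · 7726160 = 2812322240. Avoidance count = 113380261800 − 2812322240 = 110567939560.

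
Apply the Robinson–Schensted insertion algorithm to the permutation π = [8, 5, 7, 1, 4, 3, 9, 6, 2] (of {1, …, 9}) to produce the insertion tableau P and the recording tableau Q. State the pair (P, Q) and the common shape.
P = [1, 2, 6] / [3, 7, 9] / [4] / [5] / [8];  Q = [1, 3, 7] / [2, 5, 8] / [4] / [6] / [9];  common shape = (3, 3, 1, 1, 1)

Row-insert the values π_1, π_2, … into P one at a time, bumping the leftmost entry strictly greater than the inserted value down to the next row. The recording tableau Q records, in position (i, j), the step at which that cell was added to P.
  Insert 8 (step 1): P = [8];  Q = [1]
  Insert 5 (step 2): P = [5] / [8];  Q = [1] / [2]
  Insert 7 (step 3): P = [5, 7] / [8];  Q = [1, 3] / [2]
  Insert 1 (step 4): P = [1, 7] / [5] / [8];  Q = [1, 3] / [2] / [4]
  Insert 4 (step 5): P = [1, 4] / [5, 7] / [8];  Q = [1, 3] / [2, 5] / [4]
  Insert 3 (step 6): P = [1, 3] / [4, 7] / [5] / [8];  Q = [1, 3] / [2, 5] / [4] / [6]
  Insert 9 (step 7): P = [1, 3, 9] / [4, 7] / [5] / [8];  Q = [1, 3, 7] / [2, 5] / [4] / [6]
  Insert 6 (step 8): P = [1, 3, 6] / [4, 7, 9] / [5] / [8];  Q = [1, 3, 7] / [2, 5, 8] / [4] / [6]
  Insert 2 (step 9): P = [1, 2, 6] / [3, 7, 9] / [4] / [5] / [8];  Q = [1, 3, 7] / [2, 5, 8] / [4] / [6] / [9]
Final shape: (3, 3, 1, 1, 1).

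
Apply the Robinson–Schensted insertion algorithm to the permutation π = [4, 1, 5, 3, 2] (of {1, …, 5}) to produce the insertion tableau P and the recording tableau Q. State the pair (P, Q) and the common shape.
P = [1, 2] / [3, 5] / [4];  Q = [1, 3] / [2, 4] / [5];  common shape = (2, 2, 1)

Row-insert the values π_1, π_2, … into P one at a time, bumping the leftmost entry strictly greater than the inserted value down to the next row. The recording tableau Q records, in position (i, j), the step at which that cell was added to P.
  Insert 4 (step 1): P = [4];  Q = [1]
  Insert 1 (step 2): P = [1] / [4];  Q = [1] / [2]
  Insert 5 (step 3): P = [1, 5] / [4];  Q = [1, 3] / [2]
  Insert 3 (step 4): P = [1, 3] / [4, 5];  Q = [1, 3] / [2, 4]
  Insert 2 (step 5): P = [1, 2] / [3, 5] / [4];  Q = [1, 3] / [2, 4] / [5]
Final shape: (2, 2, 1).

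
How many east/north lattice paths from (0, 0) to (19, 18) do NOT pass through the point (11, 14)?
Number of paths = 15466218900

Total paths from (0, 0) to (19, 18): C(37, 19) = 17672631900. Paths through (11, 14): (paths (0, 0) → (11, 14)) × (paths (11, 14) → (19, 18)) = C(25, 11) · C(12, 8) = 4457400 · 495 = 2206413000. Avoidance count = 17672631900 − 2206413000 = 15466218900.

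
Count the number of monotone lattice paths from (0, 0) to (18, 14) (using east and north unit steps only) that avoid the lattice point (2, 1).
Number of paths = 267843855

Total paths from (0, 0) to (18, 14): C(32, 18) = 471435600. Paths through (2, 1): (paths (0, 0) → (2, 1)) × (paths (2, 1) → (18, 14)) = C(3, 2) · C(29, 16) = 3 · 67863915 = 203591745. Avoidance count = 471435600 − 203591745 = 267843855.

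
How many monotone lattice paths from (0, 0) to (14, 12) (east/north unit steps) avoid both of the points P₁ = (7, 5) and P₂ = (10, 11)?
Number of paths = 5508616

Inclusion–exclusion. Total paths: C(26, 14) = 9657700. Through P₁: C(12, 7)·C(14, 7) = 2718144. Through P₂: C(21, 10)·C(5, 4) = 1763580. Since P₁ is strictly southwest of P₂, a monotone path through both must visit P₁ then P₂; paths through both = C(12, 7)·C(9, 3)·C(5, 4) = 332640. Avoid both = 9657700 − 2718144 − 1763580 + 332640 = 5508616.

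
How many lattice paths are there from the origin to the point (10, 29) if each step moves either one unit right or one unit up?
Number of paths = 635745396

A monotone lattice path from (0, 0) to (10, 29) consists of 10 east steps and 29 north steps in some order, so it is determined by which 10 of the 39 steps are east. The count is C(39, 10) = 635745396.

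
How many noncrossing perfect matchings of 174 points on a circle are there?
C_87 = 16435314834665426797069144960762886143367590394940

These noncrossing handshakes are counted by the Catalan number C_n = (1/(n + 1)) · C(2n, n). For n = 87: C_87 = (1/88) · C(174, 87) = 1446307705450557558142084756547133980616347954754720/88 = 16435314834665426797069144960762886143367590394940.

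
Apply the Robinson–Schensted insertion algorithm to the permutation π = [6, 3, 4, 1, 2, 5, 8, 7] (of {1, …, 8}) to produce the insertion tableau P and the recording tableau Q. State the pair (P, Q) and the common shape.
P = [1, 2, 5, 7] / [3, 4, 8] / [6];  Q = [1, 3, 6, 7] / [2, 5, 8] / [4];  common shape = (4, 3, 1)

Row-insert the values π_1, π_2, … into P one at a time, bumping the leftmost entry strictly greater than the inserted value down to the next row. The recording tableau Q records, in position (i, j), the step at which that cell was added to P.
  Insert 6 (step 1): P = [6];  Q = [1]
  Insert 3 (step 2): P = [3] / [6];  Q = [1] / [2]
  Insert 4 (step 3): P = [3, 4] / [6];  Q = [1, 3] / [2]
  Insert 1 (step 4): P = [1, 4] / [3] / [6];  Q = [1, 3] / [2] / [4]
  Insert 2 (step 5): P = [1, 2] / [3, 4] / [6];  Q = [1, 3] / [2, 5] / [4]
  Insert 5 (step 6): P = [1, 2, 5] / [3, 4] / [6];  Q = [1, 3, 6] / [2, 5] / [4]
  Insert 8 (step 7): P = [1, 2, 5, 8] / [3, 4] / [6];  Q = [1, 3, 6, 7] / [2, 5] / [4]
  Insert 7 (step 8): P = [1, 2, 5, 7] / [3, 4, 8] / [6];  Q = [1, 3, 6, 7] / [2, 5, 8] / [4]
Final shape: (4, 3, 1).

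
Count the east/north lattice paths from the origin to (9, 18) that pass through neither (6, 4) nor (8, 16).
Number of paths = 2394942

Inclusion–exclusion. Total paths: C(27, 9) = 4686825. Through P₁: C(10, 6)·C(17, 3) = 142800. Through P₂: C(24, 8)·C(3, 1) = 2206413. Since P₁ is strictly southwest of P₂, a monotone path through both must visit P₁ then P₂; paths through both = C(10, 6)·C(14, 2)·C(3, 1) = 57330. Avoid both = 4686825 − 142800 − 2206413 + 57330 = 2394942.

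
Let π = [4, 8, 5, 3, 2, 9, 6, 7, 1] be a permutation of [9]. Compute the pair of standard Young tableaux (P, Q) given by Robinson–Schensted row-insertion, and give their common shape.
P = [1, 5, 6, 7] / [2, 9] / [3] / [4] / [8];  Q = [1, 2, 6, 8] / [3, 7] / [4] / [5] / [9];  common shape = (4, 2, 1, 1, 1)

Row-insert the values π_1, π_2, … into P one at a time, bumping the leftmost entry strictly greater than the inserted value down to the next row. The recording tableau Q records, in position (i, j), the step at which that cell was added to P.
  Insert 4 (step 1): P = [4];  Q = [1]
  Insert 8 (step 2): P = [4, 8];  Q = [1, 2]
  Insert 5 (step 3): P = [4, 5] / [8];  Q = [1, 2] / [3]
  Insert 3 (step 4): P = [3, 5] / [4] / [8];  Q = [1, 2] / [3] / [4]
  Insert 2 (step 5): P = [2, 5] / [3] / [4] / [8];  Q = [1, 2] / [3] / [4] / [5]
  Insert 9 (step 6): P = [2, 5, 9] / [3] / [4] / [8];  Q = [1, 2, 6] / [3] / [4] / [5]
  Insert 6 (step 7): P = [2, 5, 6] / [3, 9] / [4] / [8];  Q = [1, 2, 6] / [3, 7] / [4] / [5]
  Insert 7 (step 8): P = [2, 5, 6, 7] / [3, 9] / [4] / [8];  Q = [1, 2, 6, 8] / [3, 7] / [4] / [5]
  Insert 1 (step 9): P = [1, 5, 6, 7] / [2, 9] / [3] / [4] / [8];  Q = [1, 2, 6, 8] / [3, 7] / [4] / [5] / [9]
Final shape: (4, 2, 1, 1, 1).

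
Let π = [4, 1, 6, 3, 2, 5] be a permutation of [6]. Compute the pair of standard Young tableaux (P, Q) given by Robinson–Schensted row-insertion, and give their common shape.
P = [1, 2, 5] / [3, 6] / [4];  Q = [1, 3, 6] / [2, 4] / [5];  common shape = (3, 2, 1)

Row-insert the values π_1, π_2, … into P one at a time, bumping the leftmost entry strictly greater than the inserted value down to the next row. The recording tableau Q records, in position (i, j), the step at which that cell was added to P.
  Insert 4 (step 1): P = [4];  Q = [1]
  Insert 1 (step 2): P = [1] / [4];  Q = [1] / [2]
  Insert 6 (step 3): P = [1, 6] / [4];  Q = [1, 3] / [2]
  Insert 3 (step 4): P = [1, 3] / [4, 6];  Q = [1, 3] / [2, 4]
  Insert 2 (step 5): P = [1, 2] / [3, 6] / [4];  Q = [1, 3] / [2, 4] / [5]
  Insert 5 (step 6): P = [1, 2, 5] / [3, 6] / [4];  Q = [1, 3, 6] / [2, 4] / [5]
Final shape: (3, 2, 1).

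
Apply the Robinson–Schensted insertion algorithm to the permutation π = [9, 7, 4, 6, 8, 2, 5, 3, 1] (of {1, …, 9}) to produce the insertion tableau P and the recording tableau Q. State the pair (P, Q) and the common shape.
P = [1, 3, 8] / [2, 5] / [4] / [6] / [7] / [9];  Q = [1, 4, 5] / [2, 7] / [3] / [6] / [8] / [9];  common shape = (3, 2, 1, 1, 1, 1)

Row-insert the values π_1, π_2, … into P one at a time, bumping the leftmost entry strictly greater than the inserted value down to the next row. The recording tableau Q records, in position (i, j), the step at which that cell was added to P.
  Insert 9 (step 1): P = [9];  Q = [1]
  Insert 7 (step 2): P = [7] / [9];  Q = [1] / [2]
  Insert 4 (step 3): P = [4] / [7] / [9];  Q = [1] / [2] / [3]
  Insert 6 (step 4): P = [4, 6] / [7] / [9];  Q = [1, 4] / [2] / [3]
  Insert 8 (step 5): P = [4, 6, 8] / [7] / [9];  Q = [1, 4, 5] / [2] / [3]
  Insert 2 (step 6): P = [2, 6, 8] / [4] / [7] / [9];  Q = [1, 4, 5] / [2] / [3] / [6]
  Insert 5 (step 7): P = [2, 5, 8] / [4, 6] / [7] / [9];  Q = [1, 4, 5] / [2, 7] / [3] / [6]
  Insert 3 (step 8): P = [2, 3, 8] / [4, 5] / [6] / [7] / [9];  Q = [1, 4, 5] / [2, 7] / [3] / [6] / [8]
  Insert 1 (step 9): P = [1, 3, 8] / [2, 5] / [4] / [6] / [7] / [9];  Q = [1, 4, 5] / [2, 7] / [3] / [6] / [8] / [9]
Final shape: (3, 2, 1, 1, 1, 1).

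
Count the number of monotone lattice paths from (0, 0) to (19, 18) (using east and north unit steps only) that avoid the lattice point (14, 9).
Number of paths = 16036617520

Total paths from (0, 0) to (19, 18): C(37, 19) = 17672631900. Paths through (14, 9): (paths (0, 0) → (14, 9)) × (paths (14, 9) → (19, 18)) = C(23, 14) · C(14, 5) = 817190 · 2002 = 1636014380. Avoidance count = 17672631900 − 1636014380 = 16036617520.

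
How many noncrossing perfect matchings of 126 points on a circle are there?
C_63 = 94295850558771979787935384946380125

These noncrossing handshakes are counted by the Catalan number C_n = (1/(n + 1)) · C(2n, n). For n = 63: C_63 = (1/64) · C(126, 63) = 6034934435761406706427864636568328000/64 = 94295850558771979787935384946380125.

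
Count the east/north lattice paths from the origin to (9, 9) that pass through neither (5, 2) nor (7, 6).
Number of paths = 27680

Inclusion–exclusion. Total paths: C(18, 9) = 48620. Through P₁: C(7, 5)·C(11, 4) = 6930. Through P₂: C(13, 7)·C(5, 2) = 17160. Since P₁ is strictly southwest of P₂, a monotone path through both must visit P₁ then P₂; paths through both = C(7, 5)·C(6, 2)·C(5, 2) = 3150. Avoid both = 48620 − 6930 − 17160 + 3150 = 27680.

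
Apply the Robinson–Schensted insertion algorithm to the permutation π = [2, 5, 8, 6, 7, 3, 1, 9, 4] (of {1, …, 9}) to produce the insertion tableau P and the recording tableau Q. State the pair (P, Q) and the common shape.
P = [1, 3, 4, 7, 9] / [2, 6] / [5] / [8];  Q = [1, 2, 3, 5, 8] / [4, 9] / [6] / [7];  common shape = (5, 2, 1, 1)

Row-insert the values π_1, π_2, … into P one at a time, bumping the leftmost entry strictly greater than the inserted value down to the next row. The recording tableau Q records, in position (i, j), the step at which that cell was added to P.
  Insert 2 (step 1): P = [2];  Q = [1]
  Insert 5 (step 2): P = [2, 5];  Q = [1, 2]
  Insert 8 (step 3): P = [2, 5, 8];  Q = [1, 2, 3]
  Insert 6 (step 4): P = [2, 5, 6] / [8];  Q = [1, 2, 3] / [4]
  Insert 7 (step 5): P = [2, 5, 6, 7] / [8];  Q = [1, 2, 3, 5] / [4]
  Insert 3 (step 6): P = [2, 3, 6, 7] / [5] / [8];  Q = [1, 2, 3, 5] / [4] / [6]
  Insert 1 (step 7): P = [1, 3, 6, 7] / [2] / [5] / [8];  Q = [1, 2, 3, 5] / [4] / [6] / [7]
  Insert 9 (step 8): P = [1, 3, 6, 7, 9] / [2] / [5] / [8];  Q = [1, 2, 3, 5, 8] / [4] / [6] / [7]
  Insert 4 (step 9): P = [1, 3, 4, 7, 9] / [2, 6] / [5] / [8];  Q = [1, 2, 3, 5, 8] / [4, 9] / [6] / [7]
Final shape: (5, 2, 1, 1).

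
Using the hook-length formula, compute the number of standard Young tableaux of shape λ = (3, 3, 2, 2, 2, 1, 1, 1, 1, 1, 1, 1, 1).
# SYT of shape (3, 3, 2, 2, 2, 1, 1, 1, 1, 1, 1, 1, 1) = 604656

Hook-length formula: f^λ = n! / Π hook(c), product over all cells c of the Young diagram. For λ = (3, 3, 2, 2, 2, 1, 1, 1, 1, 1, 1, 1, 1), n = 20 boxes. Hook lengths by row (left-to-right, top-to-bottom): [15, 6, 2]; [14, 5, 1]; [12, 3]; [11, 2]; [10, 1]; [8]; [7]; [6]; [5]; [4]; [3]; [2]; [1]. Product of hooks = 4023613440000. So f^λ = 20! / 4023613440000 = 2432902008176640000 / 4023613440000 = 604656.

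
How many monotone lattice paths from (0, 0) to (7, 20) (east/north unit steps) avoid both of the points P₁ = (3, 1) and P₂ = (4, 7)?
Number of paths = 683490

Inclusion–exclusion. Total paths: C(27, 7) = 888030. Through P₁: C(4, 3)·C(23, 4) = 35420. Through P₂: C(11, 4)·C(16, 3) = 184800. Since P₁ is strictly southwest of P₂, a monotone path through both must visit P₁ then P₂; paths through both = C(4, 3)·C(7, 1)·C(16, 3) = 15680. Avoid both = 888030 − 35420 − 184800 + 15680 = 683490.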